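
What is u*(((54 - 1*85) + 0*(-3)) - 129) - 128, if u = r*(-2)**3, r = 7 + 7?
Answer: 17792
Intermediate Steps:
r = 14
u = -112 (u = 14*(-2)**3 = 14*(-8) = -112)
u*(((54 - 1*85) + 0*(-3)) - 129) - 128 = -112*(((54 - 1*85) + 0*(-3)) - 129) - 128 = -112*(((54 - 85) + 0) - 129) - 128 = -112*((-31 + 0) - 129) - 128 = -112*(-31 - 129) - 128 = -112*(-160) - 128 = 17920 - 128 = 17792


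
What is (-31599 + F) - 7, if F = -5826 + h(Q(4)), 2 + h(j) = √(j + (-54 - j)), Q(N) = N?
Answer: -37434 + 3*I*√6 ≈ -37434.0 + 7.3485*I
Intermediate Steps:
h(j) = -2 + 3*I*√6 (h(j) = -2 + √(j + (-54 - j)) = -2 + √(-54) = -2 + 3*I*√6)
F = -5828 + 3*I*√6 (F = -5826 + (-2 + 3*I*√6) = -5828 + 3*I*√6 ≈ -5828.0 + 7.3485*I)
(-31599 + F) - 7 = (-31599 + (-5828 + 3*I*√6)) - 7 = (-37427 + 3*I*√6) - 7 = -37434 + 3*I*√6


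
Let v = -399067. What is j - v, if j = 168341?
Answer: 567408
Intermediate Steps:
j - v = 168341 - 1*(-399067) = 168341 + 399067 = 567408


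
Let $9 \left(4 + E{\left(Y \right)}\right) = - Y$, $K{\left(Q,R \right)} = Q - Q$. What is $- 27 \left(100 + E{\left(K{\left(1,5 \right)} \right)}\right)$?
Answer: $-2592$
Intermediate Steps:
$K{\left(Q,R \right)} = 0$
$E{\left(Y \right)} = -4 - \frac{Y}{9}$ ($E{\left(Y \right)} = -4 + \frac{\left(-1\right) Y}{9} = -4 - \frac{Y}{9}$)
$- 27 \left(100 + E{\left(K{\left(1,5 \right)} \right)}\right) = - 27 \left(100 - 4\right) = \left(-27\right) 96 = -2592$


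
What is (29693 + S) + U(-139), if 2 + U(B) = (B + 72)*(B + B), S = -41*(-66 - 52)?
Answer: 53155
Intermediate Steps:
S = 4838 (S = -41*(-118) = 4838)
U(B) = -2 + 2*B*(72 + B) (U(B) = -2 + (B + 72)*(B + B) = -2 + (72 + B)*(2*B) = -2 + 2*B*(72 + B))
(29693 + S) + U(-139) = (29693 + 4838) + (-2 + 2*(-139)² + 144*(-139)) = 34531 + (-2 + 2*19321 - 20016) = 34531 + (-2 + 38642 - 20016) = 34531 + 18624 = 53155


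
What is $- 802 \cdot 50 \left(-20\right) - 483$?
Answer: $801517$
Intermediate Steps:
$- 802 \cdot 50 \left(-20\right) - 483 = \left(-802\right) \left(-1000\right) - 483 = 802000 - 483 = 801517$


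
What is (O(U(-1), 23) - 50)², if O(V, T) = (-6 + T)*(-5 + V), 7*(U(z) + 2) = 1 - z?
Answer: 1320201/49 ≈ 26943.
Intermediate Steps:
U(z) = -13/7 - z/7 (U(z) = -2 + (1 - z)/7 = -2 + (⅐ - z/7) = -13/7 - z/7)
(O(U(-1), 23) - 50)² = ((30 - 6*(-13/7 - ⅐*(-1)) - 5*23 + 23*(-13/7 - ⅐*(-1))) - 50)² = ((30 - 6*(-13/7 + ⅐) - 115 + 23*(-13/7 + ⅐)) - 50)² = ((30 - 6*(-12/7) - 115 + 23*(-12/7)) - 50)² = ((30 + 72/7 - 115 - 276/7) - 50)² = (-799/7 - 50)² = (-1149/7)² = 1320201/49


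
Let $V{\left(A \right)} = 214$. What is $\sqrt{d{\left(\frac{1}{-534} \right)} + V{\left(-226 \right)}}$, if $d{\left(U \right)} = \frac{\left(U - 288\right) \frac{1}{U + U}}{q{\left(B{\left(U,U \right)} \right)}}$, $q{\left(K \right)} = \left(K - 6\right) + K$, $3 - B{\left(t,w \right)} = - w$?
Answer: $\frac{i \sqrt{82124606}}{2} \approx 4531.1 i$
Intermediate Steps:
$B{\left(t,w \right)} = 3 + w$ ($B{\left(t,w \right)} = 3 - - w = 3 + w$)
$q{\left(K \right)} = -6 + 2 K$ ($q{\left(K \right)} = \left(-6 + K\right) + K = -6 + 2 K$)
$d{\left(U \right)} = \frac{-288 + U}{4 U^{2}}$ ($d{\left(U \right)} = \frac{\left(U - 288\right) \frac{1}{U + U}}{-6 + 2 \left(3 + U\right)} = \frac{\left(-288 + U\right) \frac{1}{2 U}}{-6 + \left(6 + 2 U\right)} = \frac{\left(-288 + U\right) \frac{1}{2 U}}{2 U} = \frac{-288 + U}{2 U} \frac{1}{2 U} = \frac{-288 + U}{4 U^{2}}$)
$\sqrt{d{\left(\frac{1}{-534} \right)} + V{\left(-226 \right)}} = \sqrt{\frac{-288 + \frac{1}{-534}}{4 \cdot \frac{1}{285156}} + 214} = \sqrt{\frac{-288 - \frac{1}{534}}{4 \cdot \frac{1}{285156}} + 214} = \sqrt{\frac{1}{4} \cdot 285156 \left(- \frac{153793}{534}\right) + 214} = \sqrt{- \frac{41062731}{2} + 214} = \sqrt{- \frac{41062303}{2}} = \frac{i \sqrt{82124606}}{2}$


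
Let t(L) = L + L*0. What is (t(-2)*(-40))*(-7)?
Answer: -560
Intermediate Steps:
t(L) = L (t(L) = L + 0 = L)
(t(-2)*(-40))*(-7) = -2*(-40)*(-7) = 80*(-7) = -560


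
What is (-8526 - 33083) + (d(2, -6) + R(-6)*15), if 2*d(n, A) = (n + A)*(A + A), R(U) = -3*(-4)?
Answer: -41405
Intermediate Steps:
R(U) = 12
d(n, A) = A*(A + n) (d(n, A) = ((n + A)*(A + A))/2 = ((A + n)*(2*A))/2 = (2*A*(A + n))/2 = A*(A + n))
(-8526 - 33083) + (d(2, -6) + R(-6)*15) = (-8526 - 33083) + (-6*(-6 + 2) + 12*15) = -41609 + (-6*(-4) + 180) = -41609 + (24 + 180) = -41609 + 204 = -41405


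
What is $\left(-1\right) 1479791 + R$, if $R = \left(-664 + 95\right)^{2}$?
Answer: $-1156030$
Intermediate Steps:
$R = 323761$ ($R = \left(-569\right)^{2} = 323761$)
$\left(-1\right) 1479791 + R = \left(-1\right) 1479791 + 323761 = -1479791 + 323761 = -1156030$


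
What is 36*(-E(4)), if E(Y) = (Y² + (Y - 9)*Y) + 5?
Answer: -36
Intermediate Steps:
E(Y) = 5 + Y² + Y*(-9 + Y) (E(Y) = (Y² + (-9 + Y)*Y) + 5 = (Y² + Y*(-9 + Y)) + 5 = 5 + Y² + Y*(-9 + Y))
36*(-E(4)) = 36*(-(5 - 9*4 + 2*4²)) = 36*(-(5 - 36 + 2*16)) = 36*(-(5 - 36 + 32)) = 36*(-1*1) = 36*(-1) = -36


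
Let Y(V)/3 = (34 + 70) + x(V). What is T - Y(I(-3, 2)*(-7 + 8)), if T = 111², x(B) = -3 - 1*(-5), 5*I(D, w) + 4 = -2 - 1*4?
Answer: 12003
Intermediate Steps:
I(D, w) = -2 (I(D, w) = -⅘ + (-2 - 1*4)/5 = -⅘ + (-2 - 4)/5 = -⅘ + (⅕)*(-6) = -⅘ - 6/5 = -2)
x(B) = 2 (x(B) = -3 + 5 = 2)
Y(V) = 318 (Y(V) = 3*((34 + 70) + 2) = 3*(104 + 2) = 3*106 = 318)
T = 12321
T - Y(I(-3, 2)*(-7 + 8)) = 12321 - 1*318 = 12321 - 318 = 12003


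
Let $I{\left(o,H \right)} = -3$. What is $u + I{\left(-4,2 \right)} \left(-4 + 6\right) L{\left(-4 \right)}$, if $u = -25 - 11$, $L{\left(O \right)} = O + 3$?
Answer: $-30$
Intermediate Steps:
$L{\left(O \right)} = 3 + O$
$u = -36$
$u + I{\left(-4,2 \right)} \left(-4 + 6\right) L{\left(-4 \right)} = -36 + - 3 \left(-4 + 6\right) \left(3 - 4\right) = -36 + \left(-3\right) 2 \left(-1\right) = -36 - -6 = -36 + 6 = -30$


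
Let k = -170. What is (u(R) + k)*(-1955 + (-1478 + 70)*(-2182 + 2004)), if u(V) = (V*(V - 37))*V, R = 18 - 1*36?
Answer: -4473555310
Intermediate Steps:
R = -18 (R = 18 - 36 = -18)
u(V) = V²*(-37 + V) (u(V) = (V*(-37 + V))*V = V²*(-37 + V))
(u(R) + k)*(-1955 + (-1478 + 70)*(-2182 + 2004)) = ((-18)²*(-37 - 18) - 170)*(-1955 + (-1478 + 70)*(-2182 + 2004)) = (324*(-55) - 170)*(-1955 - 1408*(-178)) = (-17820 - 170)*(-1955 + 250624) = -17990*248669 = -4473555310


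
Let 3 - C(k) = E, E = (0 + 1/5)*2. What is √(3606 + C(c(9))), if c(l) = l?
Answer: √90215/5 ≈ 60.072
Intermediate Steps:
E = ⅖ (E = (0 + ⅕)*2 = (⅕)*2 = ⅖ ≈ 0.40000)
C(k) = 13/5 (C(k) = 3 - 1*⅖ = 3 - ⅖ = 13/5)
√(3606 + C(c(9))) = √(3606 + 13/5) = √(18043/5) = √90215/5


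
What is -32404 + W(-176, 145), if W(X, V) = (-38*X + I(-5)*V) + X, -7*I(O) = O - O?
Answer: -25892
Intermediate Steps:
I(O) = 0 (I(O) = -(O - O)/7 = -1/7*0 = 0)
W(X, V) = -37*X (W(X, V) = (-38*X + 0*V) + X = (-38*X + 0) + X = -38*X + X = -37*X)
-32404 + W(-176, 145) = -32404 - 37*(-176) = -32404 + 6512 = -25892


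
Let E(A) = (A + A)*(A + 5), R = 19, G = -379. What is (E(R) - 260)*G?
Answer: -247108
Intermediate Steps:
E(A) = 2*A*(5 + A) (E(A) = (2*A)*(5 + A) = 2*A*(5 + A))
(E(R) - 260)*G = (2*19*(5 + 19) - 260)*(-379) = (2*19*24 - 260)*(-379) = (912 - 260)*(-379) = 652*(-379) = -247108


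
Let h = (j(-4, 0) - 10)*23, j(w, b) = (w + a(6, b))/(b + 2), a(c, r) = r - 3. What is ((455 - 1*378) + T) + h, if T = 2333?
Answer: 4199/2 ≈ 2099.5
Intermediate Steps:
a(c, r) = -3 + r
j(w, b) = (-3 + b + w)/(2 + b) (j(w, b) = (w + (-3 + b))/(b + 2) = (-3 + b + w)/(2 + b))
h = -621/2 (h = ((-3 + 0 - 4)/(2 + 0) - 10)*23 = (-7/2 - 10)*23 = -27/2*23 = -621/2 ≈ -310.50)
((455 - 1*378) + T) + h = ((455 - 1*378) + 2333) - 621/2 = ((455 - 378) + 2333) - 621/2 = (77 + 2333) - 621/2 = 2410 - 621/2 = 4199/2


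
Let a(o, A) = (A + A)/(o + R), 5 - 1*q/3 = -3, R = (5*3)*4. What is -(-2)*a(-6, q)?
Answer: 16/9 ≈ 1.7778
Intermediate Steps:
R = 60 (R = 15*4 = 60)
q = 24 (q = 15 - 3*(-3) = 15 + 9 = 24)
a(o, A) = 2*A/(60 + o) (a(o, A) = (A + A)/(o + 60) = (2*A)/(60 + o) = 2*A/(60 + o))
-(-2)*a(-6, q) = -(-2)*2*24/(60 - 6) = -(-2)*2*24/54 = -(-2)*2*24*(1/54) = -(-2)*8/9 = -1*(-16/9) = 16/9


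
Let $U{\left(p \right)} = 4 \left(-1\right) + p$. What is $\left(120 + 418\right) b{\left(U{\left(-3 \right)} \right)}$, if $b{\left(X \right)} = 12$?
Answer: $6456$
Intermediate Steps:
$U{\left(p \right)} = -4 + p$
$\left(120 + 418\right) b{\left(U{\left(-3 \right)} \right)} = \left(120 + 418\right) 12 = 538 \cdot 12 = 6456$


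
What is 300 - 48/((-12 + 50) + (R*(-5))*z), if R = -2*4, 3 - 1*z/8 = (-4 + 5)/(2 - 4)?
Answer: 57892/193 ≈ 299.96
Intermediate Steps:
z = 28 (z = 24 - 8*(-4 + 5)/(2 - 4) = 24 - 8/(-2) = 24 - 8*(-1)/2 = 24 - 8*(-½) = 24 + 4 = 28)
R = -8
300 - 48/((-12 + 50) + (R*(-5))*z) = 300 - 48/((-12 + 50) - 8*(-5)*28) = 300 - 48/(38 + 40*28) = 300 - 48/(38 + 1120) = 300 - 48/1158 = 300 + (1/1158)*(-48) = 300 - 8/193 = 57892/193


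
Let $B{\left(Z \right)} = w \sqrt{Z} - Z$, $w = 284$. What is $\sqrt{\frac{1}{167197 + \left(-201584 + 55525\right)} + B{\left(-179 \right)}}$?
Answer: $\frac{\sqrt{79979914014 + 126895472496 i \sqrt{179}}}{21138} \approx 44.626 + 42.573 i$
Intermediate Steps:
$B{\left(Z \right)} = - Z + 284 \sqrt{Z}$ ($B{\left(Z \right)} = 284 \sqrt{Z} - Z = - Z + 284 \sqrt{Z}$)
$\sqrt{\frac{1}{167197 + \left(-201584 + 55525\right)} + B{\left(-179 \right)}} = \sqrt{\frac{1}{167197 + \left(-201584 + 55525\right)} + \left(\left(-1\right) \left(-179\right) + 284 \sqrt{-179}\right)} = \sqrt{\frac{1}{167197 - 146059} + \left(179 + 284 i \sqrt{179}\right)} = \sqrt{\frac{1}{21138} + \left(179 + 284 i \sqrt{179}\right)} = \sqrt{\frac{3783703}{21138} + 284 i \sqrt{179}}$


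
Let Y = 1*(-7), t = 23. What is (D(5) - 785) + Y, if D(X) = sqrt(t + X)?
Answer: -792 + 2*sqrt(7) ≈ -786.71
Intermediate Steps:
Y = -7
D(X) = sqrt(23 + X)
(D(5) - 785) + Y = (sqrt(23 + 5) - 785) - 7 = (sqrt(28) - 785) - 7 = (2*sqrt(7) - 785) - 7 = (-785 + 2*sqrt(7)) - 7 = -792 + 2*sqrt(7)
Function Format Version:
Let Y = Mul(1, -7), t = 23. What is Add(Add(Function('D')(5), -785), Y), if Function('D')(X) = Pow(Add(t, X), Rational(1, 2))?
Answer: Add(-792, Mul(2, Pow(7, Rational(1, 2)))) ≈ -786.71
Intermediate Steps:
Y = -7
Function('D')(X) = Pow(Add(23, X), Rational(1, 2))
Add(Add(Function('D')(5), -785), Y) = Add(Add(Pow(Add(23, 5), Rational(1, 2)), -785), -7) = Add(Add(Pow(28, Rational(1, 2)), -785), -7) = Add(Add(Mul(2, Pow(7, Rational(1, 2))), -785), -7) = Add(Add(-785, Mul(2, Pow(7, Rational(1, 2)))), -7) = Add(-792, Mul(2, Pow(7, Rational(1, 2))))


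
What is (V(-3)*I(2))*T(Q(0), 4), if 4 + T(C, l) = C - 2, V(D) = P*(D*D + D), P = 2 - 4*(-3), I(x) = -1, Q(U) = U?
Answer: 504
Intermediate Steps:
P = 14 (P = 2 + 12 = 14)
V(D) = 14*D + 14*D² (V(D) = 14*(D*D + D) = 14*(D² + D) = 14*(D + D²) = 14*D + 14*D²)
T(C, l) = -6 + C (T(C, l) = -4 + (C - 2) = -4 + (-2 + C) = -6 + C)
(V(-3)*I(2))*T(Q(0), 4) = ((14*(-3)*(1 - 3))*(-1))*(-6 + 0) = ((14*(-3)*(-2))*(-1))*(-6) = (84*(-1))*(-6) = -84*(-6) = 504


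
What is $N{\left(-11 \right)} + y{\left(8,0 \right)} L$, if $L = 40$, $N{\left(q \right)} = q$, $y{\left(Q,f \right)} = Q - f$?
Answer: $309$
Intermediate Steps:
$N{\left(-11 \right)} + y{\left(8,0 \right)} L = -11 + \left(8 - 0\right) 40 = -11 + \left(8 + 0\right) 40 = -11 + 8 \cdot 40 = -11 + 320 = 309$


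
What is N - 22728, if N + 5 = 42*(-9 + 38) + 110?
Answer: -21405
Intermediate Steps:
N = 1323 (N = -5 + (42*(-9 + 38) + 110) = -5 + (42*29 + 110) = -5 + (1218 + 110) = -5 + 1328 = 1323)
N - 22728 = 1323 - 22728 = -21405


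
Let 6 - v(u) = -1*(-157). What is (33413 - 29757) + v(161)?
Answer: 3505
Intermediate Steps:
v(u) = -151 (v(u) = 6 - (-1)*(-157) = 6 - 1*157 = 6 - 157 = -151)
(33413 - 29757) + v(161) = (33413 - 29757) - 151 = 3656 - 151 = 3505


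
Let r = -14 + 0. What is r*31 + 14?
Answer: -420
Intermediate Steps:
r = -14
r*31 + 14 = -14*31 + 14 = -434 + 14 = -420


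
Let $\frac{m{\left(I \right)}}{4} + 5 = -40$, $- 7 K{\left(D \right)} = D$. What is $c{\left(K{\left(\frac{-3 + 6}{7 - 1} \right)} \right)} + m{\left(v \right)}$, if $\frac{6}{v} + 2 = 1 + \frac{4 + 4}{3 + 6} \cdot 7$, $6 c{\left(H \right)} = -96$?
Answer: $-196$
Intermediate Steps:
$K{\left(D \right)} = - \frac{D}{7}$
$c{\left(H \right)} = -16$ ($c{\left(H \right)} = \frac{1}{6} \left(-96\right) = -16$)
$v = \frac{54}{47}$ ($v = \frac{6}{-2 + \left(1 + \frac{4 + 4}{3 + 6} \cdot 7\right)} = \frac{6}{-2 + \left(1 + \frac{8}{9} \cdot 7\right)} = \frac{6}{-2 + \left(1 + \frac{56}{9}\right)} = \frac{6}{-2 + \frac{65}{9}} = \frac{6}{\frac{47}{9}} = 6 \cdot \frac{9}{47} = \frac{54}{47} \approx 1.1489$)
$m{\left(I \right)} = -180$ ($m{\left(I \right)} = -20 + 4 \left(-40\right) = -20 - 160 = -180$)
$c{\left(K{\left(\frac{-3 + 6}{7 - 1} \right)} \right)} + m{\left(v \right)} = -16 - 180 = -196$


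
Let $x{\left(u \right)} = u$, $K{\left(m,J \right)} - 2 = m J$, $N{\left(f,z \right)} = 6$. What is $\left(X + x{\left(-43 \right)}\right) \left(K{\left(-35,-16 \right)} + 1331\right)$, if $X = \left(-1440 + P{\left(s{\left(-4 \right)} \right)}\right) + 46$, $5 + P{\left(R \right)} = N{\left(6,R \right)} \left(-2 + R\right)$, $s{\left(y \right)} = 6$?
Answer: $-2684274$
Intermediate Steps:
$K{\left(m,J \right)} = 2 + J m$ ($K{\left(m,J \right)} = 2 + m J = 2 + J m$)
$P{\left(R \right)} = -17 + 6 R$ ($P{\left(R \right)} = -5 + 6 \left(-2 + R\right) = -5 + \left(-12 + 6 R\right) = -17 + 6 R$)
$X = -1375$ ($X = \left(-1440 + \left(-17 + 6 \cdot 6\right)\right) + 46 = \left(-1440 + \left(-17 + 36\right)\right) + 46 = \left(-1440 + 19\right) + 46 = -1421 + 46 = -1375$)
$\left(X + x{\left(-43 \right)}\right) \left(K{\left(-35,-16 \right)} + 1331\right) = \left(-1375 - 43\right) \left(\left(2 - -560\right) + 1331\right) = - 1418 \left(\left(2 + 560\right) + 1331\right) = - 1418 \left(562 + 1331\right) = \left(-1418\right) 1893 = -2684274$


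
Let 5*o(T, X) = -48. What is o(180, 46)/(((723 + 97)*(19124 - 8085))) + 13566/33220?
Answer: 15349855221/37588346950 ≈ 0.40837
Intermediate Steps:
o(T, X) = -48/5 (o(T, X) = (⅕)*(-48) = -48/5)
o(180, 46)/(((723 + 97)*(19124 - 8085))) + 13566/33220 = -48*1/((723 + 97)*(19124 - 8085))/5 + 13566/33220 = -48/(5*(820*11039)) + 13566*(1/33220) = -48/5/9051980 + 6783/16610 = -48/5*1/9051980 + 6783/16610 = -12/11314975 + 6783/16610 = 15349855221/37588346950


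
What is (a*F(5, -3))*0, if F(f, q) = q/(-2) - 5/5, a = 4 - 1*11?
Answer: 0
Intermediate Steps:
a = -7 (a = 4 - 11 = -7)
F(f, q) = -1 - q/2 (F(f, q) = q*(-½) - 5*⅕ = -q/2 - 1 = -1 - q/2)
(a*F(5, -3))*0 = -7*(-1 - ½*(-3))*0 = -7*(-1 + 3/2)*0 = -7*½*0 = -7/2*0 = 0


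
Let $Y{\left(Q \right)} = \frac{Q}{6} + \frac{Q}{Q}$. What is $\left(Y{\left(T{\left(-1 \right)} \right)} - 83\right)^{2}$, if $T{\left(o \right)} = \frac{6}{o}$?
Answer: $6889$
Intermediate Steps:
$Y{\left(Q \right)} = 1 + \frac{Q}{6}$ ($Y{\left(Q \right)} = Q \frac{1}{6} + 1 = \frac{Q}{6} + 1 = 1 + \frac{Q}{6}$)
$\left(Y{\left(T{\left(-1 \right)} \right)} - 83\right)^{2} = \left(\left(1 + \frac{6 \frac{1}{-1}}{6}\right) - 83\right)^{2} = \left(\left(1 + \frac{6 \left(-1\right)}{6}\right) - 83\right)^{2} = \left(\left(1 + \frac{1}{6} \left(-6\right)\right) - 83\right)^{2} = \left(\left(1 - 1\right) - 83\right)^{2} = \left(0 - 83\right)^{2} = \left(-83\right)^{2} = 6889$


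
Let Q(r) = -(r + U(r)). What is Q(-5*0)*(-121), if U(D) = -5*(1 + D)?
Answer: -605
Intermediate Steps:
U(D) = -5 - 5*D
Q(r) = 5 + 4*r (Q(r) = -(r + (-5 - 5*r)) = -(-5 - 4*r) = 5 + 4*r)
Q(-5*0)*(-121) = (5 + 4*(-5*0))*(-121) = (5 + 4*0)*(-121) = (5 + 0)*(-121) = 5*(-121) = -605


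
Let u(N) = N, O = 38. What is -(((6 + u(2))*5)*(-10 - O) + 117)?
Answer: 1803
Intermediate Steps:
-(((6 + u(2))*5)*(-10 - O) + 117) = -(((6 + 2)*5)*(-10 - 1*38) + 117) = -((8*5)*(-10 - 38) + 117) = -(40*(-48) + 117) = -(-1920 + 117) = -1*(-1803) = 1803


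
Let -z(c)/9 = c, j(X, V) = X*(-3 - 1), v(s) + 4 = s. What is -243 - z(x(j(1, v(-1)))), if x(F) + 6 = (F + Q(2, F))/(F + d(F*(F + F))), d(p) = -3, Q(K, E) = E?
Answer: -2007/7 ≈ -286.71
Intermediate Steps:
v(s) = -4 + s
j(X, V) = -4*X (j(X, V) = X*(-4) = -4*X)
x(F) = -6 + 2*F/(-3 + F) (x(F) = -6 + (F + F)/(F - 3) = -6 + (2*F)/(-3 + F) = -6 + 2*F/(-3 + F))
z(c) = -9*c
-243 - z(x(j(1, v(-1)))) = -243 - (-9)*2*(9 - (-8))/(-3 - 4*1) = -243 - (-9)*2*(9 - 2*(-4))/(-3 - 4) = -243 - (-9)*2*(9 + 8)/(-7) = -243 - (-9)*2*(-⅐)*17 = -243 - (-9)*(-34)/7 = -243 - 1*306/7 = -243 - 306/7 = -2007/7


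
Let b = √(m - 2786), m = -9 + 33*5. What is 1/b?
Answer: -I*√2630/2630 ≈ -0.019499*I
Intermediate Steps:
m = 156 (m = -9 + 165 = 156)
b = I*√2630 (b = √(156 - 2786) = √(-2630) = I*√2630 ≈ 51.284*I)
1/b = 1/(I*√2630) = -I*√2630/2630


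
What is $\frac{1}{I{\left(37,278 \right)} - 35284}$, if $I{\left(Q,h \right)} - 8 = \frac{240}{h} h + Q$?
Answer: $- \frac{1}{34999} \approx -2.8572 \cdot 10^{-5}$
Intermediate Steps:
$I{\left(Q,h \right)} = 248 + Q$ ($I{\left(Q,h \right)} = 8 + \left(\frac{240}{h} h + Q\right) = 8 + \left(240 + Q\right) = 248 + Q$)
$\frac{1}{I{\left(37,278 \right)} - 35284} = \frac{1}{\left(248 + 37\right) - 35284} = \frac{1}{285 - 35284} = \frac{1}{-34999} = - \frac{1}{34999}$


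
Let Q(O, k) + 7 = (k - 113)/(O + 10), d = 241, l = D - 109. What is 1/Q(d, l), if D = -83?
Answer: -251/2062 ≈ -0.12173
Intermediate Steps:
l = -192 (l = -83 - 109 = -192)
Q(O, k) = -7 + (-113 + k)/(10 + O) (Q(O, k) = -7 + (k - 113)/(O + 10) = -7 + (-113 + k)/(10 + O))
1/Q(d, l) = 1/((-183 - 192 - 7*241)/(10 + 241)) = 1/((-183 - 192 - 1687)/251) = 1/((1/251)*(-2062)) = 1/(-2062/251) = -251/2062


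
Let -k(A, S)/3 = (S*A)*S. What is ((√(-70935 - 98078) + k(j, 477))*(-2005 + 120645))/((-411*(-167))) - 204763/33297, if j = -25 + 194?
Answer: -151900680765720757/761802063 + 118640*I*√169013/68637 ≈ -1.994e+8 + 710.61*I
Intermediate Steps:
j = 169
k(A, S) = -3*A*S² (k(A, S) = -3*S*A*S = -3*A*S*S = -3*A*S²)
((√(-70935 - 98078) + k(j, 477))*(-2005 + 120645))/((-411*(-167))) - 204763/33297 = ((√(-70935 - 98078) - 3*169*477²)*(-2005 + 120645))/((-411*(-167))) - 204763/33297 = ((√(-169013) - 3*169*227529)*118640)/68637 - 204763*1/33297 = ((I*√169013 - 115357203)*118640)*(1/68637) - 204763/33297 = ((-115357203 + I*√169013)*118640)*(1/68637) - 204763/33297 = (-13685978563920 + 118640*I*√169013)*(1/68637) - 204763/33297 = (-4561992854640/22879 + 118640*I*√169013/68637) - 204763/33297 = -151900680765720757/761802063 + 118640*I*√169013/68637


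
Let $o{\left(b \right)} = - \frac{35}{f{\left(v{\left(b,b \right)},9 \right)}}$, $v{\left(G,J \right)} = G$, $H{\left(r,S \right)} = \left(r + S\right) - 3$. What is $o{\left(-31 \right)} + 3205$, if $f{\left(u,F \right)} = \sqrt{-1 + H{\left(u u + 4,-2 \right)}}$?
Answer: $3205 - \frac{5 \sqrt{959}}{137} \approx 3203.9$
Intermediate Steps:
$H{\left(r,S \right)} = -3 + S + r$ ($H{\left(r,S \right)} = \left(S + r\right) - 3 = -3 + S + r$)
$f{\left(u,F \right)} = \sqrt{-2 + u^{2}}$ ($f{\left(u,F \right)} = \sqrt{-1 - \left(1 - u u\right)} = \sqrt{-1 - \left(1 - u^{2}\right)} = \sqrt{-1 + \left(-1 + u^{2}\right)} = \sqrt{-2 + u^{2}}$)
$o{\left(b \right)} = - \frac{35}{\sqrt{-2 + b^{2}}}$
$o{\left(-31 \right)} + 3205 = - \frac{35}{\sqrt{-2 + \left(-31\right)^{2}}} + 3205 = - \frac{35}{\sqrt{-2 + 961}} + 3205 = - \frac{35}{\sqrt{959}} + 3205 = - 35 \frac{\sqrt{959}}{959} + 3205 = - \frac{5 \sqrt{959}}{137} + 3205 = 3205 - \frac{5 \sqrt{959}}{137}$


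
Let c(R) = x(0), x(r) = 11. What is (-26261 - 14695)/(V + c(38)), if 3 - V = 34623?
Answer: 40956/34609 ≈ 1.1834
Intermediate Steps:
V = -34620 (V = 3 - 1*34623 = 3 - 34623 = -34620)
c(R) = 11
(-26261 - 14695)/(V + c(38)) = (-26261 - 14695)/(-34620 + 11) = -40956/(-34609) = -40956*(-1/34609) = 40956/34609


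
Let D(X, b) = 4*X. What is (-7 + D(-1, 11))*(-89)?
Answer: 979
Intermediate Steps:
(-7 + D(-1, 11))*(-89) = (-7 + 4*(-1))*(-89) = (-7 - 4)*(-89) = -11*(-89) = 979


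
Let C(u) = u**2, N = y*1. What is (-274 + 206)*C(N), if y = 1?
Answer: -68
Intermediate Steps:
N = 1 (N = 1*1 = 1)
(-274 + 206)*C(N) = (-274 + 206)*1**2 = -68*1 = -68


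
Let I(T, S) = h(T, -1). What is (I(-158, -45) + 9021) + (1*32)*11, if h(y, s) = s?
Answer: 9372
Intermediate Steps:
I(T, S) = -1
(I(-158, -45) + 9021) + (1*32)*11 = (-1 + 9021) + (1*32)*11 = 9020 + 32*11 = 9020 + 352 = 9372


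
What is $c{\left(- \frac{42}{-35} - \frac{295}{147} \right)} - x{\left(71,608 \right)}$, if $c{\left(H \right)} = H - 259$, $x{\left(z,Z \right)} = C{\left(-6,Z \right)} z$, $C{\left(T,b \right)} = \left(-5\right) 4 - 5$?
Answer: $\frac{1113667}{735} \approx 1515.2$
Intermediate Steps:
$C{\left(T,b \right)} = -25$ ($C{\left(T,b \right)} = -20 - 5 = -25$)
$x{\left(z,Z \right)} = - 25 z$
$c{\left(H \right)} = -259 + H$ ($c{\left(H \right)} = H - 259 = -259 + H$)
$c{\left(- \frac{42}{-35} - \frac{295}{147} \right)} - x{\left(71,608 \right)} = \left(-259 - \left(- \frac{6}{5} + \frac{295}{147}\right)\right) - \left(-25\right) 71 = \left(-259 - \frac{593}{735}\right) - -1775 = \left(-259 + \left(\frac{6}{5} - \frac{295}{147}\right)\right) + 1775 = \left(-259 - \frac{593}{735}\right) + 1775 = - \frac{190958}{735} + 1775 = \frac{1113667}{735}$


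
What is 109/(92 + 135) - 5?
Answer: -1026/227 ≈ -4.5198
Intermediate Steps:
109/(92 + 135) - 5 = 109/227 - 5 = -1026/227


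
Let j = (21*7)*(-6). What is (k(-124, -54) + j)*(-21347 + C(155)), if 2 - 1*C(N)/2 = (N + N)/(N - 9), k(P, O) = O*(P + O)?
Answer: -13604386770/73 ≈ -1.8636e+8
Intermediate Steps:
k(P, O) = O*(O + P)
C(N) = 4 - 4*N/(-9 + N) (C(N) = 4 - 2*(N + N)/(N - 9) = 4 - 2*2*N/(-9 + N) = 4 - 4*N/(-9 + N))
j = -882 (j = 147*(-6) = -882)
(k(-124, -54) + j)*(-21347 + C(155)) = (-54*(-54 - 124) - 882)*(-21347 - 36/(-9 + 155)) = (-54*(-178) - 882)*(-21347 - 36/146) = (9612 - 882)*(-21347 - 36*1/146) = 8730*(-21347 - 18/73) = 8730*(-1558349/73) = -13604386770/73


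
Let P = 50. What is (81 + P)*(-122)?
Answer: -15982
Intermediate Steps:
(81 + P)*(-122) = (81 + 50)*(-122) = 131*(-122) = -15982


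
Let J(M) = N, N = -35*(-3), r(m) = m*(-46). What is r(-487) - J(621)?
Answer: 22297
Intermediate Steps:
r(m) = -46*m
N = 105
J(M) = 105
r(-487) - J(621) = -46*(-487) - 1*105 = 22402 - 105 = 22297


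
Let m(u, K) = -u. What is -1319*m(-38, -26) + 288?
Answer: -49834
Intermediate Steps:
-1319*m(-38, -26) + 288 = -(-1319)*(-38) + 288 = -1319*38 + 288 = -50122 + 288 = -49834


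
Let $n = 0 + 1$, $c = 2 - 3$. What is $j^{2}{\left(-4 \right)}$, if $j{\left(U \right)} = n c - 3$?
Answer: $16$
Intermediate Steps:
$c = -1$ ($c = 2 - 3 = -1$)
$n = 1$
$j{\left(U \right)} = -4$ ($j{\left(U \right)} = 1 \left(-1\right) - 3 = -1 - 3 = -4$)
$j^{2}{\left(-4 \right)} = \left(-4\right)^{2} = 16$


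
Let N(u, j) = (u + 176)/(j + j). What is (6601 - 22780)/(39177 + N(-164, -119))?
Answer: -641767/1554019 ≈ -0.41297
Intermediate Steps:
N(u, j) = (176 + u)/(2*j) (N(u, j) = (176 + u)/((2*j)) = (176 + u)*(1/(2*j)) = (176 + u)/(2*j))
(6601 - 22780)/(39177 + N(-164, -119)) = (6601 - 22780)/(39177 + (1/2)*(176 - 164)/(-119)) = -16179/(39177 + (1/2)*(-1/119)*12) = -16179/(39177 - 6/119) = -16179/4662057/119 = -16179*119/4662057 = -641767/1554019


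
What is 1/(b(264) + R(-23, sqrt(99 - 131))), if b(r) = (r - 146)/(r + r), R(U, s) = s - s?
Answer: 264/59 ≈ 4.4746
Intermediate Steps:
R(U, s) = 0
b(r) = (-146 + r)/(2*r) (b(r) = (-146 + r)/((2*r)) = (-146 + r)*(1/(2*r)) = (-146 + r)/(2*r))
1/(b(264) + R(-23, sqrt(99 - 131))) = 1/((1/2)*(-146 + 264)/264 + 0) = 1/((1/2)*(1/264)*118 + 0) = 1/(59/264 + 0) = 1/(59/264) = 264/59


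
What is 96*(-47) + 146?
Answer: -4366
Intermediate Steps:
96*(-47) + 146 = -4512 + 146 = -4366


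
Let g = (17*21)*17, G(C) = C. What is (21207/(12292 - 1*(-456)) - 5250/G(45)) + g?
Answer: 227704657/38244 ≈ 5954.0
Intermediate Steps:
g = 6069 (g = 357*17 = 6069)
(21207/(12292 - 1*(-456)) - 5250/G(45)) + g = (21207/(12292 - 1*(-456)) - 5250/45) + 6069 = (21207/(12292 + 456) - 5250*1/45) + 6069 = (21207/12748 - 350/3) + 6069 = -4398179/38244 + 6069 = 227704657/38244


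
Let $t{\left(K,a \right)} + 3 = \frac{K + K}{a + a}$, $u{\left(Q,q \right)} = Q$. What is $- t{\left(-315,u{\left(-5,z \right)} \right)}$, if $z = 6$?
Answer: $-60$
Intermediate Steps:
$t{\left(K,a \right)} = -3 + \frac{K}{a}$ ($t{\left(K,a \right)} = -3 + \frac{K + K}{a + a} = -3 + \frac{2 K}{2 a} = -3 + 2 K \frac{1}{2 a} = -3 + \frac{K}{a}$)
$- t{\left(-315,u{\left(-5,z \right)} \right)} = - (-3 - \frac{315}{-5}) = - (-3 - -63) = - (-3 + 63) = \left(-1\right) 60 = -60$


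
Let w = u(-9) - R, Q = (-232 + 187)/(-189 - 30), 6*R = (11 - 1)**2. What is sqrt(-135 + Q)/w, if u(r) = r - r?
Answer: -6*I*sqrt(44895)/1825 ≈ -0.69661*I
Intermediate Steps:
u(r) = 0
R = 50/3 (R = (11 - 1)**2/6 = (1/6)*10**2 = (1/6)*100 = 50/3 ≈ 16.667)
Q = 15/73 (Q = -45/(-219) = -45*(-1/219) = 15/73 ≈ 0.20548)
w = -50/3 (w = 0 - 1*50/3 = 0 - 50/3 = -50/3 ≈ -16.667)
sqrt(-135 + Q)/w = sqrt(-135 + 15/73)/(-50/3) = sqrt(-9840/73)*(-3/50) = (4*I*sqrt(44895)/73)*(-3/50) = -6*I*sqrt(44895)/1825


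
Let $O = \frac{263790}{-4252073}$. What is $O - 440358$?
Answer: $- \frac{1872434625924}{4252073} \approx -4.4036 \cdot 10^{5}$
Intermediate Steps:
$O = - \frac{263790}{4252073}$ ($O = 263790 \left(- \frac{1}{4252073}\right) = - \frac{263790}{4252073} \approx -0.062038$)
$O - 440358 = - \frac{263790}{4252073} - 440358 = - \frac{1872434625924}{4252073}$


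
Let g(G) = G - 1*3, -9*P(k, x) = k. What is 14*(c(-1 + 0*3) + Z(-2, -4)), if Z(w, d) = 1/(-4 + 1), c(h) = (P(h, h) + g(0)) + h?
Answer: -532/9 ≈ -59.111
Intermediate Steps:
P(k, x) = -k/9
g(G) = -3 + G (g(G) = G - 3 = -3 + G)
c(h) = -3 + 8*h/9 (c(h) = (-h/9 + (-3 + 0)) + h = (-h/9 - 3) + h = (-3 - h/9) + h = -3 + 8*h/9)
Z(w, d) = -⅓ (Z(w, d) = 1/(-3) = -⅓)
14*(c(-1 + 0*3) + Z(-2, -4)) = 14*((-3 + 8*(-1 + 0*3)/9) - ⅓) = 14*((-3 + 8*(-1 + 0)/9) - ⅓) = 14*((-3 + (8/9)*(-1)) - ⅓) = 14*((-3 - 8/9) - ⅓) = 14*(-35/9 - ⅓) = 14*(-38/9) = -532/9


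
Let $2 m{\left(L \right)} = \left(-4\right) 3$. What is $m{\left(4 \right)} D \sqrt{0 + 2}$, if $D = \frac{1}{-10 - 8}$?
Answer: $\frac{\sqrt{2}}{3} \approx 0.4714$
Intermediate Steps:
$m{\left(L \right)} = -6$ ($m{\left(L \right)} = \frac{\left(-4\right) 3}{2} = \frac{1}{2} \left(-12\right) = -6$)
$D = - \frac{1}{18}$ ($D = \frac{1}{-18} = - \frac{1}{18} \approx -0.055556$)
$m{\left(4 \right)} D \sqrt{0 + 2} = \left(-6\right) \left(- \frac{1}{18}\right) \sqrt{0 + 2} = \frac{\sqrt{2}}{3}$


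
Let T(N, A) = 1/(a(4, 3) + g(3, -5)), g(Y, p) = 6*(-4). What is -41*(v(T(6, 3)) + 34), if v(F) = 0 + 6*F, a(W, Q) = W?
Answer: -13817/10 ≈ -1381.7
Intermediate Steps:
g(Y, p) = -24
T(N, A) = -1/20 (T(N, A) = 1/(4 - 24) = 1/(-20) = -1/20)
v(F) = 6*F
-41*(v(T(6, 3)) + 34) = -41*(6*(-1/20) + 34) = -41*(-3/10 + 34) = -41*337/10 = -13817/10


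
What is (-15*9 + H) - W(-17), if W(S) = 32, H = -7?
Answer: -174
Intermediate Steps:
(-15*9 + H) - W(-17) = (-15*9 - 7) - 1*32 = (-135 - 7) - 32 = -142 - 32 = -174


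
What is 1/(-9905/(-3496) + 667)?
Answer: 3496/2341737 ≈ 0.0014929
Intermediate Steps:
1/(-9905/(-3496) + 667) = 1/(-9905*(-1/3496) + 667) = 1/(9905/3496 + 667) = 1/(2341737/3496) = 3496/2341737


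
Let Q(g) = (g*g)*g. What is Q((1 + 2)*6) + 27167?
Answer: 32999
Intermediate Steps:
Q(g) = g³ (Q(g) = g²*g = g³)
Q((1 + 2)*6) + 27167 = ((1 + 2)*6)³ + 27167 = (3*6)³ + 27167 = 18³ + 27167 = 5832 + 27167 = 32999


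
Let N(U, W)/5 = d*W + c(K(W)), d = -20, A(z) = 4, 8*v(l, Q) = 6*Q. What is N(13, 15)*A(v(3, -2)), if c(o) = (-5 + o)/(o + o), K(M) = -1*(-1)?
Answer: -6040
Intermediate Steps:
v(l, Q) = 3*Q/4 (v(l, Q) = (6*Q)/8 = 3*Q/4)
K(M) = 1
c(o) = (-5 + o)/(2*o) (c(o) = (-5 + o)/((2*o)) = (-5 + o)*(1/(2*o)) = (-5 + o)/(2*o))
N(U, W) = -10 - 100*W (N(U, W) = 5*(-20*W + (1/2)*(-5 + 1)/1) = 5*(-20*W + (1/2)*1*(-4)) = 5*(-20*W - 2) = 5*(-2 - 20*W) = -10 - 100*W)
N(13, 15)*A(v(3, -2)) = (-10 - 100*15)*4 = (-10 - 1500)*4 = -1510*4 = -6040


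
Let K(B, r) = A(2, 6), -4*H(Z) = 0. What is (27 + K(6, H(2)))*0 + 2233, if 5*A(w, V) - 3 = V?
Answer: 2233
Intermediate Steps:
A(w, V) = ⅗ + V/5
H(Z) = 0 (H(Z) = -¼*0 = 0)
K(B, r) = 9/5 (K(B, r) = ⅗ + (⅕)*6 = ⅗ + 6/5 = 9/5)
(27 + K(6, H(2)))*0 + 2233 = (27 + 9/5)*0 + 2233 = (144/5)*0 + 2233 = 0 + 2233 = 2233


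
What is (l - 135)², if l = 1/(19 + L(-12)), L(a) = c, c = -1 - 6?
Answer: 2621161/144 ≈ 18203.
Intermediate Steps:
c = -7
L(a) = -7
l = 1/12 (l = 1/(19 - 7) = 1/12 ≈ 0.083333)
(l - 135)² = (1/12 - 135)² = (-1619/12)² = 2621161/144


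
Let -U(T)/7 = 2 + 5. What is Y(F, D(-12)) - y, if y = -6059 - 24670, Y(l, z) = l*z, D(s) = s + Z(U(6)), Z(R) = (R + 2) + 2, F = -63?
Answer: 34320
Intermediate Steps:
U(T) = -49 (U(T) = -7*(2 + 5) = -7*7 = -49)
Z(R) = 4 + R (Z(R) = (2 + R) + 2 = 4 + R)
D(s) = -45 + s (D(s) = s + (4 - 49) = s - 45 = -45 + s)
y = -30729
Y(F, D(-12)) - y = -63*(-45 - 12) - 1*(-30729) = -63*(-57) + 30729 = 3591 + 30729 = 34320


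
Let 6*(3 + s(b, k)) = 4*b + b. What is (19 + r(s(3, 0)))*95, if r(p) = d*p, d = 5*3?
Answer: 2185/2 ≈ 1092.5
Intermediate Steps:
s(b, k) = -3 + 5*b/6 (s(b, k) = -3 + (4*b + b)/6 = -3 + (5*b)/6 = -3 + 5*b/6)
d = 15
r(p) = 15*p
(19 + r(s(3, 0)))*95 = (19 + 15*(-3 + (⅚)*3))*95 = (19 + 15*(-3 + 5/2))*95 = (19 + 15*(-½))*95 = (19 - 15/2)*95 = (23/2)*95 = 2185/2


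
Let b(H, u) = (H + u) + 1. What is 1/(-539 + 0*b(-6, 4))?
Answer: -1/539 ≈ -0.0018553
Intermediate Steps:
b(H, u) = 1 + H + u
1/(-539 + 0*b(-6, 4)) = 1/(-539 + 0*(1 - 6 + 4)) = 1/(-539 + 0*(-1)) = 1/(-539 + 0) = 1/(-539) = -1/539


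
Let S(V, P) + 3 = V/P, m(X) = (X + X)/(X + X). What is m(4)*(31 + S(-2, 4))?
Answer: 55/2 ≈ 27.500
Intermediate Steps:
m(X) = 1 (m(X) = (2*X)/((2*X)) = (2*X)*(1/(2*X)) = 1)
S(V, P) = -3 + V/P
m(4)*(31 + S(-2, 4)) = 1*(31 + (-3 - 2/4)) = 1*(31 + (-3 - 2*¼)) = 1*(31 + (-3 - ½)) = 1*(31 - 7/2) = 1*(55/2) = 55/2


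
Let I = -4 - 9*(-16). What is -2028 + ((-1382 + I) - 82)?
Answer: -3352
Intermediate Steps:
I = 140 (I = -4 + 144 = 140)
-2028 + ((-1382 + I) - 82) = -2028 + ((-1382 + 140) - 82) = -2028 + (-1242 - 82) = -2028 - 1324 = -3352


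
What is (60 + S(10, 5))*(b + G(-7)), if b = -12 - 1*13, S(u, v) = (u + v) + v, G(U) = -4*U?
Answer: 240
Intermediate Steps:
S(u, v) = u + 2*v
b = -25 (b = -12 - 13 = -25)
(60 + S(10, 5))*(b + G(-7)) = (60 + (10 + 2*5))*(-25 - 4*(-7)) = (60 + (10 + 10))*(-25 + 28) = (60 + 20)*3 = 80*3 = 240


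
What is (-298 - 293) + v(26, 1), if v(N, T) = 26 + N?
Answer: -539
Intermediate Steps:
(-298 - 293) + v(26, 1) = (-298 - 293) + (26 + 26) = -591 + 52 = -539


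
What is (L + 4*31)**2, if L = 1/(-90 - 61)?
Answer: 350550729/22801 ≈ 15374.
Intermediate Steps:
L = -1/151 (L = 1/(-151) = -1/151 ≈ -0.0066225)
(L + 4*31)**2 = (-1/151 + 4*31)**2 = (-1/151 + 124)**2 = (18723/151)**2 = 350550729/22801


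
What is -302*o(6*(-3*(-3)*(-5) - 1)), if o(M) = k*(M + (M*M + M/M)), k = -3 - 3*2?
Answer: 206298918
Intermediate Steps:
k = -9 (k = -3 - 6 = -9)
o(M) = -9 - 9*M - 9*M**2 (o(M) = -9*(M + (M*M + M/M)) = -9*(M + (M**2 + 1)) = -9*(M + (1 + M**2)) = -9*(1 + M + M**2) = -9 - 9*M - 9*M**2)
-302*o(6*(-3*(-3)*(-5) - 1)) = -302*(-9 - 54*(-3*(-3)*(-5) - 1) - 9*36*(-3*(-3)*(-5) - 1)**2) = -302*(-9 - 54*(9*(-5) - 1) - 9*36*(9*(-5) - 1)**2) = -302*(-9 - 54*(-45 - 1) - 9*36*(-45 - 1)**2) = -302*(-9 - 54*(-46) - 9*(6*(-46))**2) = -302*(-9 - 9*(-276) - 9*(-276)**2) = -302*(-9 + 2484 - 9*76176) = -302*(-9 + 2484 - 685584) = -302*(-683109) = 206298918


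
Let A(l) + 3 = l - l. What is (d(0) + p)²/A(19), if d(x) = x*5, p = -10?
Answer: -100/3 ≈ -33.333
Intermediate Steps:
d(x) = 5*x
A(l) = -3 (A(l) = -3 + (l - l) = -3 + 0 = -3)
(d(0) + p)²/A(19) = (5*0 - 10)²/(-3) = (0 - 10)²*(-⅓) = (-10)²*(-⅓) = 100*(-⅓) = -100/3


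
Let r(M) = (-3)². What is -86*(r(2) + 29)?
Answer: -3268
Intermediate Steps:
r(M) = 9
-86*(r(2) + 29) = -86*(9 + 29) = -86*38 = -3268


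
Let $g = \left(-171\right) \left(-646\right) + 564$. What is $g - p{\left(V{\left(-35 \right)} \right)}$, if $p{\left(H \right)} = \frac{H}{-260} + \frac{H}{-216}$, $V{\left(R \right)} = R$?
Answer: $\frac{311771407}{2808} \approx 1.1103 \cdot 10^{5}$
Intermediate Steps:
$p{\left(H \right)} = - \frac{119 H}{14040}$ ($p{\left(H \right)} = H \left(- \frac{1}{260}\right) + H \left(- \frac{1}{216}\right) = - \frac{H}{260} - \frac{H}{216} = - \frac{119 H}{14040}$)
$g = 111030$ ($g = 110466 + 564 = 111030$)
$g - p{\left(V{\left(-35 \right)} \right)} = 111030 - \left(- \frac{119}{14040}\right) \left(-35\right) = 111030 - \frac{833}{2808} = \frac{311771407}{2808}$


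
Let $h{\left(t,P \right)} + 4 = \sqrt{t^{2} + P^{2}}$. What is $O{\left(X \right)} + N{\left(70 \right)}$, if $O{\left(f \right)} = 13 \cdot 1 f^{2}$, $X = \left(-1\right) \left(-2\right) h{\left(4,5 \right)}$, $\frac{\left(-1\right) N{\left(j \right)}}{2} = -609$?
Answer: $4182 - 416 \sqrt{41} \approx 1518.3$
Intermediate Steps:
$N{\left(j \right)} = 1218$ ($N{\left(j \right)} = \left(-2\right) \left(-609\right) = 1218$)
$h{\left(t,P \right)} = -4 + \sqrt{P^{2} + t^{2}}$ ($h{\left(t,P \right)} = -4 + \sqrt{t^{2} + P^{2}} = -4 + \sqrt{P^{2} + t^{2}}$)
$X = -8 + 2 \sqrt{41}$ ($X = \left(-1\right) \left(-2\right) \left(-4 + \sqrt{5^{2} + 4^{2}}\right) = 2 \left(-4 + \sqrt{25 + 16}\right) = 2 \left(-4 + \sqrt{41}\right) = -8 + 2 \sqrt{41} \approx 4.8063$)
$O{\left(f \right)} = 13 f^{2}$
$O{\left(X \right)} + N{\left(70 \right)} = 13 \left(-8 + 2 \sqrt{41}\right)^{2} + 1218 = 1218 + 13 \left(-8 + 2 \sqrt{41}\right)^{2}$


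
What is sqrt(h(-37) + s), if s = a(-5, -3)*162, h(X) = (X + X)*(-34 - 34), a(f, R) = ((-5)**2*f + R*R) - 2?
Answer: 2*I*sqrt(3521) ≈ 118.68*I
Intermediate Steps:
a(f, R) = -2 + R**2 + 25*f (a(f, R) = (25*f + R**2) - 2 = (R**2 + 25*f) - 2 = -2 + R**2 + 25*f)
h(X) = -136*X (h(X) = (2*X)*(-68) = -136*X)
s = -19116 (s = (-2 + (-3)**2 + 25*(-5))*162 = (-2 + 9 - 125)*162 = -118*162 = -19116)
sqrt(h(-37) + s) = sqrt(-136*(-37) - 19116) = sqrt(5032 - 19116) = sqrt(-14084) = 2*I*sqrt(3521)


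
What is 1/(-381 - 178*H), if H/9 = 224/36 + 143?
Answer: -1/239435 ≈ -4.1765e-6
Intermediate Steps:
H = 1343 (H = 9*(224/36 + 143) = 9*(224*(1/36) + 143) = 9*(56/9 + 143) = 9*(1343/9) = 1343)
1/(-381 - 178*H) = 1/(-381 - 178*1343) = 1/(-381 - 239054) = 1/(-239435) = -1/239435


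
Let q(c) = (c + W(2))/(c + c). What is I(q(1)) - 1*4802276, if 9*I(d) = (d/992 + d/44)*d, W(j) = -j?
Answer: -1886487685373/392832 ≈ -4.8023e+6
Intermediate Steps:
q(c) = (-2 + c)/(2*c) (q(c) = (c - 1*2)/(c + c) = (c - 2)/((2*c)) = (-2 + c)*(1/(2*c)) = (-2 + c)/(2*c))
I(d) = 259*d²/98208 (I(d) = ((d/992 + d/44)*d)/9 = ((259*d/10912)*d)/9 = (259*d²/10912)/9 = 259*d²/98208)
I(q(1)) - 1*4802276 = 259*((½)*(-2 + 1)/1)²/98208 - 1*4802276 = 259*((½)*1*(-1))²/98208 - 4802276 = 259*(-½)²/98208 - 4802276 = (259/98208)*(¼) - 4802276 = 259/392832 - 4802276 = -1886487685373/392832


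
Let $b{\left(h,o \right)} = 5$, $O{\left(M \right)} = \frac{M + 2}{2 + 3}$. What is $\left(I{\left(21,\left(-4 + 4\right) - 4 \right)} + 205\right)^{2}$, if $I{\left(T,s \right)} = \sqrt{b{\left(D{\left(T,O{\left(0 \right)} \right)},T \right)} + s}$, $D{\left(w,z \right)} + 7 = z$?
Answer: $42436$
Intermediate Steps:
$O{\left(M \right)} = \frac{2}{5} + \frac{M}{5}$ ($O{\left(M \right)} = \frac{2 + M}{5} = \left(2 + M\right) \frac{1}{5} = \frac{2}{5} + \frac{M}{5}$)
$D{\left(w,z \right)} = -7 + z$
$I{\left(T,s \right)} = \sqrt{5 + s}$
$\left(I{\left(21,\left(-4 + 4\right) - 4 \right)} + 205\right)^{2} = \left(\sqrt{5 + \left(\left(-4 + 4\right) - 4\right)} + 205\right)^{2} = \left(\sqrt{5 + \left(0 - 4\right)} + 205\right)^{2} = \left(\sqrt{5 - 4} + 205\right)^{2} = \left(\sqrt{1} + 205\right)^{2} = \left(1 + 205\right)^{2} = 206^{2} = 42436$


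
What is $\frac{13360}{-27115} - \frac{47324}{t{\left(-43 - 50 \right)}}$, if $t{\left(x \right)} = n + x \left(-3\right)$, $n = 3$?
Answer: $- \frac{128695778}{764643} \approx -168.31$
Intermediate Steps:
$t{\left(x \right)} = 3 - 3 x$ ($t{\left(x \right)} = 3 + x \left(-3\right) = 3 - 3 x$)
$\frac{13360}{-27115} - \frac{47324}{t{\left(-43 - 50 \right)}} = \frac{13360}{-27115} - \frac{47324}{3 - 3 \left(-43 - 50\right)} = 13360 \left(- \frac{1}{27115}\right) - \frac{47324}{3 - -279} = - \frac{2672}{5423} - \frac{47324}{3 + 279} = - \frac{2672}{5423} - \frac{47324}{282} = - \frac{2672}{5423} - \frac{23662}{141} = - \frac{128695778}{764643}$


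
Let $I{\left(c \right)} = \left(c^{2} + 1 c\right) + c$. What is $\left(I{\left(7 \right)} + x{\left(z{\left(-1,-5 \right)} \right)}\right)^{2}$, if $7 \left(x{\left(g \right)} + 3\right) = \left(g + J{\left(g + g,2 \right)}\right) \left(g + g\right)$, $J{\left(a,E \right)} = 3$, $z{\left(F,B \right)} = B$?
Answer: $\frac{193600}{49} \approx 3951.0$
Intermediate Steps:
$x{\left(g \right)} = -3 + \frac{2 g \left(3 + g\right)}{7}$ ($x{\left(g \right)} = -3 + \frac{\left(g + 3\right) \left(g + g\right)}{7} = -3 + \frac{\left(3 + g\right) 2 g}{7} = -3 + \frac{2 g \left(3 + g\right)}{7}$)
$I{\left(c \right)} = c^{2} + 2 c$ ($I{\left(c \right)} = \left(c^{2} + c\right) + c = \left(c + c^{2}\right) + c = c^{2} + 2 c$)
$\left(I{\left(7 \right)} + x{\left(z{\left(-1,-5 \right)} \right)}\right)^{2} = \left(7 \left(2 + 7\right) + \left(-3 + \frac{2 \left(-5\right)^{2}}{7} + \frac{6}{7} \left(-5\right)\right)\right)^{2} = \left(7 \cdot 9 - \frac{1}{7}\right)^{2} = \left(63 - \frac{1}{7}\right)^{2} = \left(\frac{440}{7}\right)^{2} = \frac{193600}{49}$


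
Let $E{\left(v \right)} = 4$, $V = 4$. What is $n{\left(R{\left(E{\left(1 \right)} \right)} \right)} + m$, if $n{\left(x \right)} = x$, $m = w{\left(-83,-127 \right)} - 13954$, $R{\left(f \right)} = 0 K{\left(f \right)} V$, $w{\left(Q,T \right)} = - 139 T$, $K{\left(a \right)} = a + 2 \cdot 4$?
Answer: $3699$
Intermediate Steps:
$K{\left(a \right)} = 8 + a$ ($K{\left(a \right)} = a + 8 = 8 + a$)
$R{\left(f \right)} = 0$ ($R{\left(f \right)} = 0 \left(8 + f\right) 4 = 0 \cdot 4 = 0$)
$m = 3699$ ($m = \left(-139\right) \left(-127\right) - 13954 = 17653 - 13954 = 3699$)
$n{\left(R{\left(E{\left(1 \right)} \right)} \right)} + m = 0 + 3699 = 3699$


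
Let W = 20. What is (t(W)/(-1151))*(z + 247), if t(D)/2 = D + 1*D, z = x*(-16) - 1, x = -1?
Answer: -20960/1151 ≈ -18.210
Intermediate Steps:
z = 15 (z = -1*(-16) - 1 = 16 - 1 = 15)
t(D) = 4*D (t(D) = 2*(D + 1*D) = 2*(D + D) = 2*(2*D) = 4*D)
(t(W)/(-1151))*(z + 247) = ((4*20)/(-1151))*(15 + 247) = (80*(-1/1151))*262 = -80/1151*262 = -20960/1151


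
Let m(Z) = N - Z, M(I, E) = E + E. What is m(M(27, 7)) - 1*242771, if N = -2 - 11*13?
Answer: -242930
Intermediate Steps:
M(I, E) = 2*E
N = -145 (N = -2 - 143 = -145)
m(Z) = -145 - Z
m(M(27, 7)) - 1*242771 = (-145 - 2*7) - 1*242771 = (-145 - 1*14) - 242771 = (-145 - 14) - 242771 = -159 - 242771 = -242930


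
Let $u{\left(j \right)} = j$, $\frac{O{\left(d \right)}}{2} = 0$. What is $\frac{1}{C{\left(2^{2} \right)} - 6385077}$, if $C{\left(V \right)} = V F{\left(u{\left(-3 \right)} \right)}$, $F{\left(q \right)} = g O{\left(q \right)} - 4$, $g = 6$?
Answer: $- \frac{1}{6385093} \approx -1.5661 \cdot 10^{-7}$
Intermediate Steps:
$O{\left(d \right)} = 0$ ($O{\left(d \right)} = 2 \cdot 0 = 0$)
$F{\left(q \right)} = -4$ ($F{\left(q \right)} = 6 \cdot 0 - 4 = 0 - 4 = -4$)
$C{\left(V \right)} = - 4 V$ ($C{\left(V \right)} = V \left(-4\right) = - 4 V$)
$\frac{1}{C{\left(2^{2} \right)} - 6385077} = \frac{1}{- 4 \cdot 2^{2} - 6385077} = \frac{1}{\left(-4\right) 4 - 6385077} = \frac{1}{-16 - 6385077} = \frac{1}{-6385093} = - \frac{1}{6385093}$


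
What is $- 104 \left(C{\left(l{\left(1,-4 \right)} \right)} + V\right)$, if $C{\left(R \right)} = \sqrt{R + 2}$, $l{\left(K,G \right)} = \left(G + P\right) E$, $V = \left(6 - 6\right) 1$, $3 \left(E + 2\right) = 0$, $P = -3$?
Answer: $-416$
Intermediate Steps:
$E = -2$ ($E = -2 + \frac{1}{3} \cdot 0 = -2 + 0 = -2$)
$V = 0$ ($V = 0 \cdot 1 = 0$)
$l{\left(K,G \right)} = 6 - 2 G$ ($l{\left(K,G \right)} = \left(G - 3\right) \left(-2\right) = \left(-3 + G\right) \left(-2\right) = 6 - 2 G$)
$C{\left(R \right)} = \sqrt{2 + R}$
$- 104 \left(C{\left(l{\left(1,-4 \right)} \right)} + V\right) = - 104 \left(\sqrt{2 + \left(6 - -8\right)} + 0\right) = - 104 \left(\sqrt{2 + \left(6 + 8\right)} + 0\right) = - 104 \left(\sqrt{2 + 14} + 0\right) = - 104 \left(\sqrt{16} + 0\right) = - 104 \left(4 + 0\right) = \left(-104\right) 4 = -416$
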